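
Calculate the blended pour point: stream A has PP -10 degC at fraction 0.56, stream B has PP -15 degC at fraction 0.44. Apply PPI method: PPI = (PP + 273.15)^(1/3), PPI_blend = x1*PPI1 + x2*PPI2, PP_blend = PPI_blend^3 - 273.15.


PPI_1 = (-10 + 273.15)^(1/3) = 6.408176
PPI_2 = (-15 + 273.15)^(1/3) = 6.36733
PPI_blend = 0.56 * 6.408176 + 0.44 * 6.36733 = 6.390204
PP_blend = 6.390204^3 - 273.15 = 260.9421 - 273.15 = -12.21

-12.21 degC


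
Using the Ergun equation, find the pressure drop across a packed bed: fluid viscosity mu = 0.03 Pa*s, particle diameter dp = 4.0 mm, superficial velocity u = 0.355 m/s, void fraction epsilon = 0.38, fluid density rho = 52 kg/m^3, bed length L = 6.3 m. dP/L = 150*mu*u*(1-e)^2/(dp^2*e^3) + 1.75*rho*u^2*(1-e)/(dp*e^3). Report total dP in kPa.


dp = 4.0 mm = 0.004 m
Viscous term = 150*0.03*0.355*(1-0.38)^2 / (0.004^2*0.38^3) = 699445
Inertial term = 1.75*52*0.355^2*(1-0.38) / (0.004*0.38^3) = 32395.1
dP/L = 699445 + 32395.1 = 731840 Pa/m
dP = 731840 * 6.3 / 1000 = 4611 kPa

4611 kPa


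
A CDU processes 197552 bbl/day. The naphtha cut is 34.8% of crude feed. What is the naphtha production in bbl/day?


Crude throughput = 197552 bbl/day
Fraction yield = 34.8%
yield = throughput * fraction / 100
yield = 197552 * 34.8 / 100 = 68748.096

68748.096 bbl/day


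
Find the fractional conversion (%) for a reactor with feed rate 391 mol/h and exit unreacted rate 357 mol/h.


X = (F_in - F_out) / F_in * 100
Moles reacted = 391 - 357 = 34
X = 34 / 391 * 100
= 0.08696 * 100
= 8.696 %

8.696 %


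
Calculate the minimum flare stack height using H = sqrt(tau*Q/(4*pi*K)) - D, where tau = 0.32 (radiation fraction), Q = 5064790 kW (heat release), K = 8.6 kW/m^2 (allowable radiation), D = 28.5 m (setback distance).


tau*Q/(4*pi*K) = 0.32 * 5064790 / (4 * pi * 8.6) = 14997
sqrt(14997) = 122.462
H = 122.462 - 28.5 = 93.96

93.96 m


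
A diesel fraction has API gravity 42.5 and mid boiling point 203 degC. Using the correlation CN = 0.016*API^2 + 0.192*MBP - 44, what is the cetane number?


CN = 0.016 * 42.5^2 + 0.192 * 203 - 44
CN = 28.9 + 38.976 - 44 = 23.876

23.876


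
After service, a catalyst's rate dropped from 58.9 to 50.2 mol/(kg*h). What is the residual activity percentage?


Activity (%) = (rate_used / rate_fresh) * 100
rate_used = 50.2, rate_fresh = 58.9
= (50.2 / 58.9) * 100
= 0.8523 * 100 = 85.23

85.23 %


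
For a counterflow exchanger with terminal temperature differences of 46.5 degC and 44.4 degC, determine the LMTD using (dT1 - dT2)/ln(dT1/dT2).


LMTD = (dT1 - dT2) / ln(dT1/dT2)
= (46.5 - 44.4) / ln(46.5 / 44.4) = 2.1 / 0.0462128 = 45.44

45.44 degC


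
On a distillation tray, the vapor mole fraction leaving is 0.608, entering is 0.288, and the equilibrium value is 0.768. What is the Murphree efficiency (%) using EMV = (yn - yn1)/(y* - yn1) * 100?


Murphree vapor efficiency: EMV = (y_n - y_(n-1)) / (y*_n - y_(n-1)) * 100
EMV = (0.608 - 0.288) / (0.768 - 0.288) * 100 = 0.32 / 0.48 * 100 = 66.67

66.67 %


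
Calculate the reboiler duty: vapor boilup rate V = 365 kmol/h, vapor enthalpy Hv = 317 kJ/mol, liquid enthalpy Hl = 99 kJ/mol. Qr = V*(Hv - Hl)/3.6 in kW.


Qr = 365 * (317 - 99) / 3.6 = 365 * 218 / 3.6 = 22100

22100 kW


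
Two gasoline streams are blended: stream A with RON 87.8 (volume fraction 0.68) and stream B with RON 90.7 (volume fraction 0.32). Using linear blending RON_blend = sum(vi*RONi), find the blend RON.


Linear blending: RON_blend = sum(vi * RONi)
Contribution 1: 0.68 * 87.8 = 59.704
Contribution 2: 0.32 * 90.7 = 29.024
RON_blend = 59.704 + 29.024 = 88.728

88.728


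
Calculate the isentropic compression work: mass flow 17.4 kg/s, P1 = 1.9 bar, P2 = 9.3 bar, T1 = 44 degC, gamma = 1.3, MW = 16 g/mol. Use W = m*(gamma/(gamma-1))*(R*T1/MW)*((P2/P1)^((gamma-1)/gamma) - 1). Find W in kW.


Isentropic work: W = m*(gamma/(gamma-1))*(R*T1/MW)*((P2/P1)^((gamma-1)/gamma) - 1)
T1 = 44 + 273.15 = 317.15 K
Pressure ratio = 9.3 / 1.9 = 4.89474
Exponent = (1.3 - 1)/1.3 = 0.230769
(P2/P1)^exp - 1 = 4.89474^0.230769 - 1 = 0.442674
W = 17.4 * 1.3 / 0.3 * 8.314 * 317.15 / 16 * 0.442674 = 5501

5501 kW


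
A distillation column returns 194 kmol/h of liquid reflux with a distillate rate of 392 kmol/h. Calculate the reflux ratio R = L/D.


Reflux ratio definition: R = L / D (liquid returned / distillate withdrawn)
L = 194 kmol/h, D = 392 kmol/h
R = 194 / 392 = 0.4949

0.4949


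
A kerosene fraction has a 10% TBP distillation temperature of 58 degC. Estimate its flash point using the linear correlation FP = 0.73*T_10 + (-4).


FP = 0.73 * 58 + (-4) = 38.34

38.34 degC


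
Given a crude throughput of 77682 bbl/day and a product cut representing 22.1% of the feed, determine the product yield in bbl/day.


Crude throughput = 77682 bbl/day
Fraction yield = 22.1%
yield = throughput * fraction / 100
yield = 77682 * 22.1 / 100 = 17167.722

17167.722 bbl/day


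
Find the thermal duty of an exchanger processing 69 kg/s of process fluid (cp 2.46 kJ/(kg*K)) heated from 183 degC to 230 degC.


Q = m_dot * cp * delta_T
delta_T = 230 - 183 = 47 K
Q = 69 * 2.46 * 47
= 169.74 * 47
= 7977.78 kW

7977.78 kW


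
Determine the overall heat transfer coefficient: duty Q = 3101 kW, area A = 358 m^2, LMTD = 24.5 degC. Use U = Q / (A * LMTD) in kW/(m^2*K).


From Q = U*A*LMTD, U = Q / (A * LMTD)
U = 3101 / (358 * 24.5) = 3101 / 8771 = 0.3536

0.3536 kW/(m^2*K)


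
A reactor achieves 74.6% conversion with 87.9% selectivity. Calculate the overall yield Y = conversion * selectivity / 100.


Overall yield = conversion (%) * selectivity (%) / 100
Conversion = 74.6%, Selectivity = 87.9%
Y = 74.6 * 87.9 / 100
= 65.5734 %

65.5734 %


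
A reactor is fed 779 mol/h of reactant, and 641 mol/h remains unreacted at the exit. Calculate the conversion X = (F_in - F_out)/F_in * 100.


X = (F_in - F_out) / F_in * 100
Moles reacted = 779 - 641 = 138
X = 138 / 779 * 100
= 0.1772 * 100
= 17.72 %

17.72 %


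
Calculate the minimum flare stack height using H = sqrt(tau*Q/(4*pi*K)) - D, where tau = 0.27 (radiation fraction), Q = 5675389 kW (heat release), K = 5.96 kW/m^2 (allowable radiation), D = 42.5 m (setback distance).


tau*Q/(4*pi*K) = 0.27 * 5675389 / (4 * pi * 5.96) = 20459.9
sqrt(20459.9) = 143.038
H = 143.038 - 42.5 = 100.5

100.5 m


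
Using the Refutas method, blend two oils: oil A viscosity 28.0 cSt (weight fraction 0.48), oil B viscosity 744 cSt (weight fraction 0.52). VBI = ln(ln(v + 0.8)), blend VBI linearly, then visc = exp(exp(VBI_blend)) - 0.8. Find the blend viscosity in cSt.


Refutas method: VBN_i = 14.534*ln(ln(visc_i + 0.8)) + 10.975, blended linearly by mass fraction; since VBN is linear in VBI_i = ln(ln(visc_i + 0.8)) and the fractions sum to 1, blend VBI directly: visc = exp(exp(VBI_blend)) - 0.8
VBI_1 = ln(ln(28.0 + 0.8)) = 1.21205
VBI_2 = ln(ln(744 + 0.8)) = 1.88905
VBI_blend = 0.48 * 1.21205 + 0.52 * 1.88905 = 1.56409
visc_blend = exp(exp(1.56409)) - 0.8 = 118.1

118.1 cSt


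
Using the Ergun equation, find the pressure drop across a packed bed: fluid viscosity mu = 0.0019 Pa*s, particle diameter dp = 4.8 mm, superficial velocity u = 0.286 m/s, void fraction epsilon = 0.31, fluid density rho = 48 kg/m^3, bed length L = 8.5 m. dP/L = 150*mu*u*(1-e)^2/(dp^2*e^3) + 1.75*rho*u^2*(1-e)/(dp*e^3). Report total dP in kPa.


dp = 4.8 mm = 0.0048 m
Viscous term = 150*0.0019*0.286*(1-0.31)^2 / (0.0048^2*0.31^3) = 56538.1
Inertial term = 1.75*48*0.286^2*(1-0.31) / (0.0048*0.31^3) = 33153.9
dP/L = 56538.1 + 33153.9 = 89692 Pa/m
dP = 89692 * 8.5 / 1000 = 762.4 kPa

762.4 kPa


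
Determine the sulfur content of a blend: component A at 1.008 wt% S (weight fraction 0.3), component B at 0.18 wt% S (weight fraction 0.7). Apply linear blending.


Linear sulfur blending: S_blend = x1*S1 + x2*S2
Contribution 1: 0.3 * 1.008 = 0.3024 wt%
Contribution 2: 0.7 * 0.18 = 0.126 wt%
S_blend = 0.3024 + 0.126 = 0.4284

0.4284 wt%


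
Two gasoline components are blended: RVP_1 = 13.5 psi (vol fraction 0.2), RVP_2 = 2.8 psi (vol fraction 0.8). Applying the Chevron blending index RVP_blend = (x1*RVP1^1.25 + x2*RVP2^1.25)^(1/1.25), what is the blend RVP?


Chevron index: RVP_blend = (sum xi*RVPi^1.25)^(1/1.25)
RVP^1.25 terms: 0.2 * 13.5^1.25 + 0.8 * 2.8^1.25 = 8.07303
RVP_blend = 8.07303^(1/1.25) = 5.317

5.317 psi


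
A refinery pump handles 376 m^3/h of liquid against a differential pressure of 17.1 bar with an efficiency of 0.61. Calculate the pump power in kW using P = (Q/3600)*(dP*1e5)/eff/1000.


Q = 376 / 3600 = 0.104444 m^3/s
P = 0.104444 * (17.1 * 1e5) / 0.61 / 1000 = 292.8

292.8 kW


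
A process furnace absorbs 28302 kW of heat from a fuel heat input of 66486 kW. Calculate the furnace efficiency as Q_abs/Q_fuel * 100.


Furnace efficiency = Q_absorbed / Q_fuel * 100
= 28302 / 66486 * 100 = 42.57

42.57 %


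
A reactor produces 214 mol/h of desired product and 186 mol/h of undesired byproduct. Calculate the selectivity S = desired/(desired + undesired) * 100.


Selectivity = desired / (desired + undesired) * 100
Total products = 214 + 186 = 400 mol/h
S = 214 / 400 * 100
= 0.5350 * 100
= 53.50 %

53.50 %


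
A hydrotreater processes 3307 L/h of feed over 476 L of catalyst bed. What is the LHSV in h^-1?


LHSV = volumetric feed rate / catalyst volume
= 3307 L/h / 476 L
= 6.947 h^-1

6.947 h^-1


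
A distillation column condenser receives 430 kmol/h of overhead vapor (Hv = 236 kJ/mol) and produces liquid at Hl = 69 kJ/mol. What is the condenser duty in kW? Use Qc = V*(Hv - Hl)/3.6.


Qc = 430 * (236 - 69) / 3.6 = 430 * 167 / 3.6 = 19950

19950 kW


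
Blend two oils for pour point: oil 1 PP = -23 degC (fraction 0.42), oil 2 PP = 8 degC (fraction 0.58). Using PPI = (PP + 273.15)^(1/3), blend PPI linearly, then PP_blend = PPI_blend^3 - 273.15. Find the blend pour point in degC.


PPI_1 = (-23 + 273.15)^(1/3) = 6.300865
PPI_2 = (8 + 273.15)^(1/3) = 6.551077
PPI_blend = 0.42 * 6.300865 + 0.58 * 6.551077 = 6.445988
PP_blend = 6.445988^3 - 273.15 = 267.8357 - 273.15 = -5.31

-5.31 degC


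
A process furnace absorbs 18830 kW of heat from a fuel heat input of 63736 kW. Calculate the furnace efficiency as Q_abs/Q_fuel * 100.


Furnace efficiency = Q_absorbed / Q_fuel * 100
= 18830 / 63736 * 100 = 29.54

29.54 %


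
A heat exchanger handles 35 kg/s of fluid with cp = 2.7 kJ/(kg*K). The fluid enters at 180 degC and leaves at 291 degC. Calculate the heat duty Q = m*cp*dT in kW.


Q = m_dot * cp * delta_T
delta_T = 291 - 180 = 111 K
Q = 35 * 2.7 * 111
= 94.5 * 111
= 10489.5 kW

10489.5 kW


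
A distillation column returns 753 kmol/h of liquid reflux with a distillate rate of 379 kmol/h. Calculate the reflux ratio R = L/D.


Reflux ratio definition: R = L / D (liquid returned / distillate withdrawn)
L = 753 kmol/h, D = 379 kmol/h
R = 753 / 379 = 1.987

1.987


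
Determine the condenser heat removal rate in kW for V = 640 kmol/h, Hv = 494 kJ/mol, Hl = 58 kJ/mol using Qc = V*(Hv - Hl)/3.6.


Qc = 640 * (494 - 58) / 3.6 = 640 * 436 / 3.6 = 77510

77510 kW


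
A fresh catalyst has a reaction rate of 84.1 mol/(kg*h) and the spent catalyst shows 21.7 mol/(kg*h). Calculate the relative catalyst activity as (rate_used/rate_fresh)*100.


Activity (%) = (rate_used / rate_fresh) * 100
rate_used = 21.7, rate_fresh = 84.1
= (21.7 / 84.1) * 100
= 0.2580 * 100 = 25.80

25.80 %


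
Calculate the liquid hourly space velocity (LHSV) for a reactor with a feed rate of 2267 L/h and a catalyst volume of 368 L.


LHSV = volumetric feed rate / catalyst volume
= 2267 L/h / 368 L
= 6.160 h^-1

6.160 h^-1


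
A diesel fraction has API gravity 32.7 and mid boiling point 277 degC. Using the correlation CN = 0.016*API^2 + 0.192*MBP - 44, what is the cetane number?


CN = 0.016 * 32.7^2 + 0.192 * 277 - 44
CN = 17.10864 + 53.184 - 44 = 26.29264

26.29264


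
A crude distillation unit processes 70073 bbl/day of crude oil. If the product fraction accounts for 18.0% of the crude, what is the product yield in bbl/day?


Crude throughput = 70073 bbl/day
Fraction yield = 18.0%
yield = throughput * fraction / 100
yield = 70073 * 18.0 / 100 = 12613.14

12613.14 bbl/day


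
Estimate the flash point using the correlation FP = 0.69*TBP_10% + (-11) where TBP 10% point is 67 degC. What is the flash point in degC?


FP = 0.69 * 67 + (-11) = 35.23

35.23 degC


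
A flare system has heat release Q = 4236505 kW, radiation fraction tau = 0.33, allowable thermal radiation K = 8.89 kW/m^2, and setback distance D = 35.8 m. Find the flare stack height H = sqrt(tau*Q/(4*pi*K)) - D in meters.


tau*Q/(4*pi*K) = 0.33 * 4236505 / (4 * pi * 8.89) = 12514.4
sqrt(12514.4) = 111.868
H = 111.868 - 35.8 = 76.07

76.07 m


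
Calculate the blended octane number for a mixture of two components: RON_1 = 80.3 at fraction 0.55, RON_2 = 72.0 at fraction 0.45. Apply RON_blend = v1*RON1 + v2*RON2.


Linear blending: RON_blend = sum(vi * RONi)
Contribution 1: 0.55 * 80.3 = 44.165
Contribution 2: 0.45 * 72.0 = 32.4
RON_blend = 44.165 + 32.4 = 76.565

76.565


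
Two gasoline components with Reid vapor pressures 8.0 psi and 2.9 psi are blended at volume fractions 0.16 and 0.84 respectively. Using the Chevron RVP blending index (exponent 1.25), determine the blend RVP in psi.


Chevron index: RVP_blend = (sum xi*RVPi^1.25)^(1/1.25)
RVP^1.25 terms: 0.16 * 8.0^1.25 + 0.84 * 2.9^1.25 = 5.33159
RVP_blend = 5.33159^(1/1.25) = 3.815

3.815 psi


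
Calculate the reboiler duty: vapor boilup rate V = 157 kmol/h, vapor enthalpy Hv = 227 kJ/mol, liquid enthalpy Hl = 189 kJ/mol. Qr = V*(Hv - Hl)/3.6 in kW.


Qr = 157 * (227 - 189) / 3.6 = 157 * 38 / 3.6 = 1657

1657 kW


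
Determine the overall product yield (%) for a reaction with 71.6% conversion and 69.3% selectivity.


Overall yield = conversion (%) * selectivity (%) / 100
Conversion = 71.6%, Selectivity = 69.3%
Y = 71.6 * 69.3 / 100
= 49.6188 %

49.6188 %


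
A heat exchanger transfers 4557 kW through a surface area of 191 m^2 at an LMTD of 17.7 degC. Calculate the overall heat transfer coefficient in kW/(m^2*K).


From Q = U*A*LMTD, U = Q / (A * LMTD)
U = 4557 / (191 * 17.7) = 4557 / 3380.7 = 1.348

1.348 kW/(m^2*K)


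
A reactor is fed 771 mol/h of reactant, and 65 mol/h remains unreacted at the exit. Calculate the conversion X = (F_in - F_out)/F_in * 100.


X = (F_in - F_out) / F_in * 100
Moles reacted = 771 - 65 = 706
X = 706 / 771 * 100
= 0.9157 * 100
= 91.57 %

91.57 %


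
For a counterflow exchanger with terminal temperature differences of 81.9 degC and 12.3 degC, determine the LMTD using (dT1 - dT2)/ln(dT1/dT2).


LMTD = (dT1 - dT2) / ln(dT1/dT2)
= (81.9 - 12.3) / ln(81.9 / 12.3) = 69.6 / 1.8959 = 36.71

36.71 degC


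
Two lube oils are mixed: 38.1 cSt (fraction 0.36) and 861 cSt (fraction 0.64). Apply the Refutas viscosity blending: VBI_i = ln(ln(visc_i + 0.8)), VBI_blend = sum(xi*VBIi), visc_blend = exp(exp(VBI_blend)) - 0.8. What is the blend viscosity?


Refutas method: VBN_i = 14.534*ln(ln(visc_i + 0.8)) + 10.975, blended linearly by mass fraction; since VBN is linear in VBI_i = ln(ln(visc_i + 0.8)) and the fractions sum to 1, blend VBI directly: visc = exp(exp(VBI_blend)) - 0.8
VBI_1 = ln(ln(38.1 + 0.8)) = 1.29773
VBI_2 = ln(ln(861 + 0.8)) = 1.91088
VBI_blend = 0.36 * 1.29773 + 0.64 * 1.91088 = 1.69015
visc_blend = exp(exp(1.69015)) - 0.8 = 225.1

225.1 cSt


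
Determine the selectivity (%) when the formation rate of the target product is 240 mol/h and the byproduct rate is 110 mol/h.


Selectivity = desired / (desired + undesired) * 100
Total products = 240 + 110 = 350 mol/h
S = 240 / 350 * 100
= 0.6857 * 100
= 68.57 %

68.57 %


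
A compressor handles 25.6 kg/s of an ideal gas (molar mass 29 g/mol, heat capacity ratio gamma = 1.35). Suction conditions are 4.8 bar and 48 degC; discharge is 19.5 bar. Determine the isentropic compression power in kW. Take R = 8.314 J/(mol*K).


Isentropic work: W = m*(gamma/(gamma-1))*(R*T1/MW)*((P2/P1)^((gamma-1)/gamma) - 1)
T1 = 48 + 273.15 = 321.15 K
Pressure ratio = 19.5 / 4.8 = 4.0625
Exponent = (1.35 - 1)/1.35 = 0.259259
(P2/P1)^exp - 1 = 4.0625^0.259259 - 1 = 0.438253
W = 25.6 * 1.35 / 0.35 * 8.314 * 321.15 / 29 * 0.438253 = 3984

3984 kW


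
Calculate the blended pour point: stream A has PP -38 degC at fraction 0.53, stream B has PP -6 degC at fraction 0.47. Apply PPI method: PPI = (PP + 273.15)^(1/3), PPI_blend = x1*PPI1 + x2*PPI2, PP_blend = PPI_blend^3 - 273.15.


PPI_1 = (-38 + 273.15)^(1/3) = 6.172318
PPI_2 = (-6 + 273.15)^(1/3) = 6.440482
PPI_blend = 0.53 * 6.172318 + 0.47 * 6.440482 = 6.298355
PP_blend = 6.298355^3 - 273.15 = 249.8512 - 273.15 = -23.3

-23.3 degC


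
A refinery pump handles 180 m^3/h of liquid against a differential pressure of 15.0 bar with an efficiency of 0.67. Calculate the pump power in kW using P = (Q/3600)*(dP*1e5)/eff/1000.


Q = 180 / 3600 = 0.05 m^3/s
P = 0.05 * (15.0 * 1e5) / 0.67 / 1000 = 111.9

111.9 kW


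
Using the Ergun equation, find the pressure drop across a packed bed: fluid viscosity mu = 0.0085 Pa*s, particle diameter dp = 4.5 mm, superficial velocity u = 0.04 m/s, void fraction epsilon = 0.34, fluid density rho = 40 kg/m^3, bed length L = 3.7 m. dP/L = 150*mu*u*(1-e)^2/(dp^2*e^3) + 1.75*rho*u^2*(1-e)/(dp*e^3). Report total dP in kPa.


dp = 4.5 mm = 0.0045 m
Viscous term = 150*0.0085*0.04*(1-0.34)^2 / (0.0045^2*0.34^3) = 27912.3
Inertial term = 1.75*40*0.04^2*(1-0.34) / (0.0045*0.34^3) = 417.939
dP/L = 27912.3 + 417.939 = 28330.2 Pa/m
dP = 28330.2 * 3.7 / 1000 = 104.8 kPa

104.8 kPa


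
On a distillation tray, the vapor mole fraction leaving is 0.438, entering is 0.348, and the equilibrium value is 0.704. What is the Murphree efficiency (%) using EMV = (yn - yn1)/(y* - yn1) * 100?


Murphree vapor efficiency: EMV = (y_n - y_(n-1)) / (y*_n - y_(n-1)) * 100
EMV = (0.438 - 0.348) / (0.704 - 0.348) * 100 = 0.09 / 0.356 * 100 = 25.28

25.28 %


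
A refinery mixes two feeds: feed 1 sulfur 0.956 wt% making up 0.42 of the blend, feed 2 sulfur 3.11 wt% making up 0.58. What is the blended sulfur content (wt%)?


Linear sulfur blending: S_blend = x1*S1 + x2*S2
Contribution 1: 0.42 * 0.956 = 0.40152 wt%
Contribution 2: 0.58 * 3.11 = 1.8038 wt%
S_blend = 0.40152 + 1.8038 = 2.20532

2.20532 wt%


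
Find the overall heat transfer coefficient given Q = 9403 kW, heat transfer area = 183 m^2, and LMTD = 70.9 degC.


From Q = U*A*LMTD, U = Q / (A * LMTD)
U = 9403 / (183 * 70.9) = 9403 / 12974.7 = 0.7247

0.7247 kW/(m^2*K)


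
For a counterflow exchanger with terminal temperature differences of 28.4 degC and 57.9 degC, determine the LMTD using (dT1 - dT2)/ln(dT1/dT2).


LMTD = (dT1 - dT2) / ln(dT1/dT2)
= (28.4 - 57.9) / ln(28.4 / 57.9) = -29.5 / -0.712328 = 41.41

41.41 degC


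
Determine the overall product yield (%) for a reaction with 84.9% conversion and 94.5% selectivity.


Overall yield = conversion (%) * selectivity (%) / 100
Conversion = 84.9%, Selectivity = 94.5%
Y = 84.9 * 94.5 / 100
= 80.2305 %

80.2305 %


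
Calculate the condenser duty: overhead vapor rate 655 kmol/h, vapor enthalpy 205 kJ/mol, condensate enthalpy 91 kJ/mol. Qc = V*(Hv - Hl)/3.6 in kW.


Qc = 655 * (205 - 91) / 3.6 = 655 * 114 / 3.6 = 20740

20740 kW


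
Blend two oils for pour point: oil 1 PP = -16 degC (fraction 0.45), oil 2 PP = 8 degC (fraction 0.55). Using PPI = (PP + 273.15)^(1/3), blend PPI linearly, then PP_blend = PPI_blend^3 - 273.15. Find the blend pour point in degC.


PPI_1 = (-16 + 273.15)^(1/3) = 6.359098
PPI_2 = (8 + 273.15)^(1/3) = 6.551077
PPI_blend = 0.45 * 6.359098 + 0.55 * 6.551077 = 6.464686
PP_blend = 6.464686^3 - 273.15 = 270.1732 - 273.15 = -2.98

-2.98 degC


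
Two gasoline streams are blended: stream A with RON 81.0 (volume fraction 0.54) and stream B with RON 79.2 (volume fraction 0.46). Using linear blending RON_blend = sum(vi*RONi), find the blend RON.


Linear blending: RON_blend = sum(vi * RONi)
Contribution 1: 0.54 * 81.0 = 43.74
Contribution 2: 0.46 * 79.2 = 36.432
RON_blend = 43.74 + 36.432 = 80.172

80.172


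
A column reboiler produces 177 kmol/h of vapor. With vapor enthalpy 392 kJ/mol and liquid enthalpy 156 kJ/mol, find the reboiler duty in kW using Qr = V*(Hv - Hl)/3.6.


Qr = 177 * (392 - 156) / 3.6 = 177 * 236 / 3.6 = 11600

11600 kW


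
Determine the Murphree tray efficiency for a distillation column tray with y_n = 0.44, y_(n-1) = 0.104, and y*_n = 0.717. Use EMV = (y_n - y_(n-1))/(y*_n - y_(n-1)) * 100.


Murphree vapor efficiency: EMV = (y_n - y_(n-1)) / (y*_n - y_(n-1)) * 100
EMV = (0.44 - 0.104) / (0.717 - 0.104) * 100 = 0.336 / 0.613 * 100 = 54.81

54.81 %


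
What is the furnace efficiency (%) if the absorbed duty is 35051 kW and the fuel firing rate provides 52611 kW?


Furnace efficiency = Q_absorbed / Q_fuel * 100
= 35051 / 52611 * 100 = 66.62

66.62 %


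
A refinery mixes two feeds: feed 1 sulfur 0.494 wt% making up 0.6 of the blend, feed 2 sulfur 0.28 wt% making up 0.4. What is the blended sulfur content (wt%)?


Linear sulfur blending: S_blend = x1*S1 + x2*S2
Contribution 1: 0.6 * 0.494 = 0.2964 wt%
Contribution 2: 0.4 * 0.28 = 0.112 wt%
S_blend = 0.2964 + 0.112 = 0.4084

0.4084 wt%


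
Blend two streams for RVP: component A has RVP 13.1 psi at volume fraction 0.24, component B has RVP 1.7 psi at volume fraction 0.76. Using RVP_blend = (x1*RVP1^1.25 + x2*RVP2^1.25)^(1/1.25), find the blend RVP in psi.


Chevron index: RVP_blend = (sum xi*RVPi^1.25)^(1/1.25)
RVP^1.25 terms: 0.24 * 13.1^1.25 + 0.76 * 1.7^1.25 = 7.45665
RVP_blend = 7.45665^(1/1.25) = 4.989

4.989 psi


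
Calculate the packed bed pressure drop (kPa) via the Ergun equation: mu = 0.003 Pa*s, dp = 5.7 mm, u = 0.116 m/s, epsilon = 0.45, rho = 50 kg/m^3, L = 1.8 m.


dp = 5.7 mm = 0.0057 m
Viscous term = 150*0.003*0.116*(1-0.45)^2 / (0.0057^2*0.45^3) = 5333.45
Inertial term = 1.75*50*0.116^2*(1-0.45) / (0.0057*0.45^3) = 1246.74
dP/L = 5333.45 + 1246.74 = 6580.19 Pa/m
dP = 6580.19 * 1.8 / 1000 = 11.84 kPa

11.84 kPa


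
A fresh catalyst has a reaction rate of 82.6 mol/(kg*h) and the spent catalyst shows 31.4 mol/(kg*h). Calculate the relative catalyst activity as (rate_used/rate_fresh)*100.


Activity (%) = (rate_used / rate_fresh) * 100
rate_used = 31.4, rate_fresh = 82.6
= (31.4 / 82.6) * 100
= 0.3801 * 100 = 38.01

38.01 %


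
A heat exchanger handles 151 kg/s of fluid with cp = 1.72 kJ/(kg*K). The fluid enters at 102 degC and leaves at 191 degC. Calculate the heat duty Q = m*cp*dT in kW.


Q = m_dot * cp * delta_T
delta_T = 191 - 102 = 89 K
Q = 151 * 1.72 * 89
= 259.72 * 89
= 23115.08 kW

23115.08 kW


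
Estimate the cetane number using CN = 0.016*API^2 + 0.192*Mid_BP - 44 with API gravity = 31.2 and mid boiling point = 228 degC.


CN = 0.016 * 31.2^2 + 0.192 * 228 - 44
CN = 15.57504 + 43.776 - 44 = 15.35104

15.35104


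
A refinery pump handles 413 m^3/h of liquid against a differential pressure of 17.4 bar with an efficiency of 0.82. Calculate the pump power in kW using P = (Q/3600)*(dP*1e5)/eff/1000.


Q = 413 / 3600 = 0.114722 m^3/s
P = 0.114722 * (17.4 * 1e5) / 0.82 / 1000 = 243.4

243.4 kW


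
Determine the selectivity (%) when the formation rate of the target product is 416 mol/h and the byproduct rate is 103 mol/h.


Selectivity = desired / (desired + undesired) * 100
Total products = 416 + 103 = 519 mol/h
S = 416 / 519 * 100
= 0.8015 * 100
= 80.15 %

80.15 %


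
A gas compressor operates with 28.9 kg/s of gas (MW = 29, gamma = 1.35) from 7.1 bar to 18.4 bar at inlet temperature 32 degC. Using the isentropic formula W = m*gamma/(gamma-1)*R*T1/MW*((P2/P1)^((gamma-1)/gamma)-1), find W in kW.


Isentropic work: W = m*(gamma/(gamma-1))*(R*T1/MW)*((P2/P1)^((gamma-1)/gamma) - 1)
T1 = 32 + 273.15 = 305.15 K
Pressure ratio = 18.4 / 7.1 = 2.59155
Exponent = (1.35 - 1)/1.35 = 0.259259
(P2/P1)^exp - 1 = 2.59155^0.259259 - 1 = 0.280027
W = 28.9 * 1.35 / 0.35 * 8.314 * 305.15 / 29 * 0.280027 = 2731

2731 kW


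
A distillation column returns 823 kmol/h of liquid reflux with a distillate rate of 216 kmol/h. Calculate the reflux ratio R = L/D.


Reflux ratio definition: R = L / D (liquid returned / distillate withdrawn)
L = 823 kmol/h, D = 216 kmol/h
R = 823 / 216 = 3.810

3.810


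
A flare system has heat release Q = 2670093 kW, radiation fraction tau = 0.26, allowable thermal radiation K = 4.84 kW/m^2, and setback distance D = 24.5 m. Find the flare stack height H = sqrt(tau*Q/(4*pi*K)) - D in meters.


tau*Q/(4*pi*K) = 0.26 * 2670093 / (4 * pi * 4.84) = 11414.2
sqrt(11414.2) = 106.837
H = 106.837 - 24.5 = 82.34

82.34 m


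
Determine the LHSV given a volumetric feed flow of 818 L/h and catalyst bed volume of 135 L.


LHSV = volumetric feed rate / catalyst volume
= 818 L/h / 135 L
= 6.059 h^-1

6.059 h^-1


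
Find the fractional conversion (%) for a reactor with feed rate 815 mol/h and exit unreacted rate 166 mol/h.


X = (F_in - F_out) / F_in * 100
Moles reacted = 815 - 166 = 649
X = 649 / 815 * 100
= 0.7963 * 100
= 79.63 %

79.63 %


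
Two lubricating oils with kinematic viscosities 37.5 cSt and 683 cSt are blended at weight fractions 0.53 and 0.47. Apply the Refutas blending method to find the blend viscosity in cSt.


Refutas method: VBN_i = 14.534*ln(ln(visc_i + 0.8)) + 10.975, blended linearly by mass fraction; since VBN is linear in VBI_i = ln(ln(visc_i + 0.8)) and the fractions sum to 1, blend VBI directly: visc = exp(exp(VBI_blend)) - 0.8
VBI_1 = ln(ln(37.5 + 0.8)) = 1.29348
VBI_2 = ln(ln(683 + 0.8)) = 1.87605
VBI_blend = 0.53 * 1.29348 + 0.47 * 1.87605 = 1.56729
visc_blend = exp(exp(1.56729)) - 0.8 = 119.9

119.9 cSt


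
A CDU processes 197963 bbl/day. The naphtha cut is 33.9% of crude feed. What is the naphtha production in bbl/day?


Crude throughput = 197963 bbl/day
Fraction yield = 33.9%
yield = throughput * fraction / 100
yield = 197963 * 33.9 / 100 = 67109.457

67109.457 bbl/day


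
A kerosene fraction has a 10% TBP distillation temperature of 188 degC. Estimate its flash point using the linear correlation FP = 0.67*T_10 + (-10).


FP = 0.67 * 188 + (-10) = 115.96

115.96 degC


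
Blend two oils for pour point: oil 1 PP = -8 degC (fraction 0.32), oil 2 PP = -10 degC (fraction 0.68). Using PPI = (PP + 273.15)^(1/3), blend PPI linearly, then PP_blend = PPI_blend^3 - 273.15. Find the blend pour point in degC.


PPI_1 = (-8 + 273.15)^(1/3) = 6.42437
PPI_2 = (-10 + 273.15)^(1/3) = 6.408176
PPI_blend = 0.32 * 6.42437 + 0.68 * 6.408176 = 6.413358
PP_blend = 6.413358^3 - 273.15 = 263.7889 - 273.15 = -9.36

-9.36 degC


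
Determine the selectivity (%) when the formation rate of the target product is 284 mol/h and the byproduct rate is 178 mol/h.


Selectivity = desired / (desired + undesired) * 100
Total products = 284 + 178 = 462 mol/h
S = 284 / 462 * 100
= 0.6147 * 100
= 61.47 %

61.47 %


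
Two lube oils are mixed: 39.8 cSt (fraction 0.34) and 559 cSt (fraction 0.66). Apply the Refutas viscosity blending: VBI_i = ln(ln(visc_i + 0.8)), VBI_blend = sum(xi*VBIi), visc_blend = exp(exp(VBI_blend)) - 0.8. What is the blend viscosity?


Refutas method: VBN_i = 14.534*ln(ln(visc_i + 0.8)) + 10.975, blended linearly by mass fraction; since VBN is linear in VBI_i = ln(ln(visc_i + 0.8)) and the fractions sum to 1, blend VBI directly: visc = exp(exp(VBI_blend)) - 0.8
VBI_1 = ln(ln(39.8 + 0.8)) = 1.30935
VBI_2 = ln(ln(559 + 0.8)) = 1.84492
VBI_blend = 0.34 * 1.30935 + 0.66 * 1.84492 = 1.66283
visc_blend = exp(exp(1.66283)) - 0.8 = 194.4

194.4 cSt


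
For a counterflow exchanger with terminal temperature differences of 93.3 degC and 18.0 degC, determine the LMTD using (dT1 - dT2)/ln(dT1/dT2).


LMTD = (dT1 - dT2) / ln(dT1/dT2)
= (93.3 - 18.0) / ln(93.3 / 18.0) = 75.3 / 1.64545 = 45.76

45.76 degC


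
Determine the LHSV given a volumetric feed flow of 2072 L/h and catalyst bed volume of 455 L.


LHSV = volumetric feed rate / catalyst volume
= 2072 L/h / 455 L
= 4.554 h^-1

4.554 h^-1


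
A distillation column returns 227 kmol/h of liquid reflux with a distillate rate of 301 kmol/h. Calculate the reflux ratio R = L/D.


Reflux ratio definition: R = L / D (liquid returned / distillate withdrawn)
L = 227 kmol/h, D = 301 kmol/h
R = 227 / 301 = 0.7542

0.7542


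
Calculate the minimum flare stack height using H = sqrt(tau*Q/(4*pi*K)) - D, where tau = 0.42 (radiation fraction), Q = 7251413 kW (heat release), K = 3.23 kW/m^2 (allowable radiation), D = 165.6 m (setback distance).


tau*Q/(4*pi*K) = 0.42 * 7251413 / (4 * pi * 3.23) = 75034.2
sqrt(75034.2) = 273.924
H = 273.924 - 165.6 = 108.3

108.3 m


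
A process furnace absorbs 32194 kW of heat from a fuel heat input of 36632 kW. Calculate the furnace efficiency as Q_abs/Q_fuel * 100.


Furnace efficiency = Q_absorbed / Q_fuel * 100
= 32194 / 36632 * 100 = 87.88

87.88 %


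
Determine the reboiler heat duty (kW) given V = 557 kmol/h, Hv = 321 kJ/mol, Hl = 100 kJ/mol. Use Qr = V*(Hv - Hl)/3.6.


Qr = 557 * (321 - 100) / 3.6 = 557 * 221 / 3.6 = 34190

34190 kW


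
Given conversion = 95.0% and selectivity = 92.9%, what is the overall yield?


Overall yield = conversion (%) * selectivity (%) / 100
Conversion = 95.0%, Selectivity = 92.9%
Y = 95.0 * 92.9 / 100
= 88.255 %

88.255 %


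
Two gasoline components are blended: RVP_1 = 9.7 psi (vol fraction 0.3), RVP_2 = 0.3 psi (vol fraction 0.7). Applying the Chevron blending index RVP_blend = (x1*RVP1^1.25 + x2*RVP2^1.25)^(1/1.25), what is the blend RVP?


Chevron index: RVP_blend = (sum xi*RVPi^1.25)^(1/1.25)
RVP^1.25 terms: 0.3 * 9.7^1.25 + 0.7 * 0.3^1.25 = 5.29096
RVP_blend = 5.29096^(1/1.25) = 3.792

3.792 psi


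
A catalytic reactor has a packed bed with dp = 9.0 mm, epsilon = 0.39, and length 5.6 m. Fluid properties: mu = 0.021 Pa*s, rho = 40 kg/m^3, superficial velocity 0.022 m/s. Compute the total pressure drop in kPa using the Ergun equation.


dp = 9.0 mm = 0.009 m
Viscous term = 150*0.021*0.022*(1-0.39)^2 / (0.009^2*0.39^3) = 5366.78
Inertial term = 1.75*40*0.022^2*(1-0.39) / (0.009*0.39^3) = 38.7112
dP/L = 5366.78 + 38.7112 = 5405.49 Pa/m
dP = 5405.49 * 5.6 / 1000 = 30.27 kPa

30.27 kPa


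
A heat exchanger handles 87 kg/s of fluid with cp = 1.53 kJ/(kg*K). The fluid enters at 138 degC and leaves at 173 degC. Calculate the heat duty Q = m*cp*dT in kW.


Q = m_dot * cp * delta_T
delta_T = 173 - 138 = 35 K
Q = 87 * 1.53 * 35
= 133.11 * 35
= 4658.85 kW

4658.85 kW


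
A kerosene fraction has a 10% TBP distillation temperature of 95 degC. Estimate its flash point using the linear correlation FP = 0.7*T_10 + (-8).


FP = 0.7 * 95 + (-8) = 58.5

58.5 degC


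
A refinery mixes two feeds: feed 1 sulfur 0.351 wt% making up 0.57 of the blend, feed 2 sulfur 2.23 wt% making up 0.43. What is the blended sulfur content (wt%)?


Linear sulfur blending: S_blend = x1*S1 + x2*S2
Contribution 1: 0.57 * 0.351 = 0.20007 wt%
Contribution 2: 0.43 * 2.23 = 0.9589 wt%
S_blend = 0.20007 + 0.9589 = 1.15897

1.15897 wt%


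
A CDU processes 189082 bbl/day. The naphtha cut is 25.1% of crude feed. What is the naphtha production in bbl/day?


Crude throughput = 189082 bbl/day
Fraction yield = 25.1%
yield = throughput * fraction / 100
yield = 189082 * 25.1 / 100 = 47459.582

47459.582 bbl/day


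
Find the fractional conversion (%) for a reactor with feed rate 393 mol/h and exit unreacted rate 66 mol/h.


X = (F_in - F_out) / F_in * 100
Moles reacted = 393 - 66 = 327
X = 327 / 393 * 100
= 0.8321 * 100
= 83.21 %

83.21 %


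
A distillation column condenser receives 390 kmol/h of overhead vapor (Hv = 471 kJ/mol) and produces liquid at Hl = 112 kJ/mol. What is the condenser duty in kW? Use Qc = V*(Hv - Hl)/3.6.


Qc = 390 * (471 - 112) / 3.6 = 390 * 359 / 3.6 = 38890

38890 kW


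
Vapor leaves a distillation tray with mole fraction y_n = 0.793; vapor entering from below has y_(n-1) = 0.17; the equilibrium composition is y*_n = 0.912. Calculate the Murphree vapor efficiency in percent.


Murphree vapor efficiency: EMV = (y_n - y_(n-1)) / (y*_n - y_(n-1)) * 100
EMV = (0.793 - 0.17) / (0.912 - 0.17) * 100 = 0.623 / 0.742 * 100 = 83.96

83.96 %


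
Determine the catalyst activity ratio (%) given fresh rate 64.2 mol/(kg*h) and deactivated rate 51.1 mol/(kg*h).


Activity (%) = (rate_used / rate_fresh) * 100
rate_used = 51.1, rate_fresh = 64.2
= (51.1 / 64.2) * 100
= 0.7960 * 100 = 79.60

79.60 %


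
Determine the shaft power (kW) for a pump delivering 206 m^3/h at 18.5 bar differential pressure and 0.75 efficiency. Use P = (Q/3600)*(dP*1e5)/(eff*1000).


Q = 206 / 3600 = 0.0572222 m^3/s
P = 0.0572222 * (18.5 * 1e5) / 0.75 / 1000 = 141.1

141.1 kW


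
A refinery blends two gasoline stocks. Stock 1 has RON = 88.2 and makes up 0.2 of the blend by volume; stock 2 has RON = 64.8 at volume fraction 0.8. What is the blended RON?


Linear blending: RON_blend = sum(vi * RONi)
Contribution 1: 0.2 * 88.2 = 17.64
Contribution 2: 0.8 * 64.8 = 51.84
RON_blend = 17.64 + 51.84 = 69.48

69.48


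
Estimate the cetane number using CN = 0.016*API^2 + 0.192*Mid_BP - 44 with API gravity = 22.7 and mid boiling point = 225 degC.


CN = 0.016 * 22.7^2 + 0.192 * 225 - 44
CN = 8.24464 + 43.2 - 44 = 7.44464

7.44464


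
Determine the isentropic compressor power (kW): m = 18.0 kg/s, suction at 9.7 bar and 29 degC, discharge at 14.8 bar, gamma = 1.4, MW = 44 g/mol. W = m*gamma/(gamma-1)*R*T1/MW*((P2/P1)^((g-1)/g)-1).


Isentropic work: W = m*(gamma/(gamma-1))*(R*T1/MW)*((P2/P1)^((gamma-1)/gamma) - 1)
T1 = 29 + 273.15 = 302.15 K
Pressure ratio = 14.8 / 9.7 = 1.52577
Exponent = (1.4 - 1)/1.4 = 0.285714
(P2/P1)^exp - 1 = 1.52577^0.285714 - 1 = 0.128302
W = 18.0 * 1.4 / 0.4 * 8.314 * 302.15 / 44 * 0.128302 = 461.5

461.5 kW


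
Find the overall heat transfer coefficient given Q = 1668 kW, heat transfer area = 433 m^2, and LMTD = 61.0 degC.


From Q = U*A*LMTD, U = Q / (A * LMTD)
U = 1668 / (433 * 61.0) = 1668 / 26413 = 0.06315

0.06315 kW/(m^2*K)


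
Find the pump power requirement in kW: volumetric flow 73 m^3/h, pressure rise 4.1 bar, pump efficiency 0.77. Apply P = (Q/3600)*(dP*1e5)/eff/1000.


Q = 73 / 3600 = 0.0202778 m^3/s
P = 0.0202778 * (4.1 * 1e5) / 0.77 / 1000 = 10.80

10.80 kW


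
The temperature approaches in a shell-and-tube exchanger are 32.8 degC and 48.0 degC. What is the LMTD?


LMTD = (dT1 - dT2) / ln(dT1/dT2)
= (32.8 - 48.0) / ln(32.8 / 48.0) = -15.2 / -0.380772 = 39.92

39.92 degC


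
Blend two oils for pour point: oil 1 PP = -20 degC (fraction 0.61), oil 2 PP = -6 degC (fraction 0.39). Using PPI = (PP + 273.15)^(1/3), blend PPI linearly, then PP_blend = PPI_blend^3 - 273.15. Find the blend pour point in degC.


PPI_1 = (-20 + 273.15)^(1/3) = 6.325953
PPI_2 = (-6 + 273.15)^(1/3) = 6.440482
PPI_blend = 0.61 * 6.325953 + 0.39 * 6.440482 = 6.370619
PP_blend = 6.370619^3 - 273.15 = 258.5502 - 273.15 = -14.6

-14.6 degC


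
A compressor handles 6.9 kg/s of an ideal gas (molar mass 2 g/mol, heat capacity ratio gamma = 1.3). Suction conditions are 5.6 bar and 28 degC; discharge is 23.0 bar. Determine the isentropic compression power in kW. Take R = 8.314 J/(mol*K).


Isentropic work: W = m*(gamma/(gamma-1))*(R*T1/MW)*((P2/P1)^((gamma-1)/gamma) - 1)
T1 = 28 + 273.15 = 301.15 K
Pressure ratio = 23.0 / 5.6 = 4.10714
Exponent = (1.3 - 1)/1.3 = 0.230769
(P2/P1)^exp - 1 = 4.10714^0.230769 - 1 = 0.385434
W = 6.9 * 1.3 / 0.3 * 8.314 * 301.15 / 2 * 0.385434 = 14430

14430 kW


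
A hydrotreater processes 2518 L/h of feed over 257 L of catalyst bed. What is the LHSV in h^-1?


LHSV = volumetric feed rate / catalyst volume
= 2518 L/h / 257 L
= 9.798 h^-1

9.798 h^-1


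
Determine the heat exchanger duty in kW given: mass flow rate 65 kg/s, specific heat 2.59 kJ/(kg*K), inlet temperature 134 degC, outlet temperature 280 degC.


Q = m_dot * cp * delta_T
delta_T = 280 - 134 = 146 K
Q = 65 * 2.59 * 146
= 168.35 * 146
= 24579.1 kW

24579.1 kW


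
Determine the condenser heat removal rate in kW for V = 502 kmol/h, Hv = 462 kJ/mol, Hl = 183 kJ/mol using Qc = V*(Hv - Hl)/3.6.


Qc = 502 * (462 - 183) / 3.6 = 502 * 279 / 3.6 = 38900

38900 kW


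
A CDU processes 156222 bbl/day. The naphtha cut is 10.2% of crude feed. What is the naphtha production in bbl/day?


Crude throughput = 156222 bbl/day
Fraction yield = 10.2%
yield = throughput * fraction / 100
yield = 156222 * 10.2 / 100 = 15934.644

15934.644 bbl/day


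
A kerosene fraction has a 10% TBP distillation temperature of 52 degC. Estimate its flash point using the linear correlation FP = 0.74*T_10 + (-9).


FP = 0.74 * 52 + (-9) = 29.48

29.48 degC


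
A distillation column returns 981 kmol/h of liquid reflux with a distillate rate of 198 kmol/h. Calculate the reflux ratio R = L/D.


Reflux ratio definition: R = L / D (liquid returned / distillate withdrawn)
L = 981 kmol/h, D = 198 kmol/h
R = 981 / 198 = 4.955

4.955


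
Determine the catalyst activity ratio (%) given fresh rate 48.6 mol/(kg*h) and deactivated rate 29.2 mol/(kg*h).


Activity (%) = (rate_used / rate_fresh) * 100
rate_used = 29.2, rate_fresh = 48.6
= (29.2 / 48.6) * 100
= 0.6008 * 100 = 60.08

60.08 %


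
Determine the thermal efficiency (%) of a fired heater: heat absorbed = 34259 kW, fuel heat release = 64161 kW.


Furnace efficiency = Q_absorbed / Q_fuel * 100
= 34259 / 64161 * 100 = 53.40

53.40 %


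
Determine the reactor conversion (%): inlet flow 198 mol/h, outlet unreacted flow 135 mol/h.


X = (F_in - F_out) / F_in * 100
Moles reacted = 198 - 135 = 63
X = 63 / 198 * 100
= 0.3182 * 100
= 31.82 %

31.82 %


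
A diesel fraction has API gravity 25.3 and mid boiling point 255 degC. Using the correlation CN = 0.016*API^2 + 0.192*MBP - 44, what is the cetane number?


CN = 0.016 * 25.3^2 + 0.192 * 255 - 44
CN = 10.24144 + 48.96 - 44 = 15.20144

15.20144


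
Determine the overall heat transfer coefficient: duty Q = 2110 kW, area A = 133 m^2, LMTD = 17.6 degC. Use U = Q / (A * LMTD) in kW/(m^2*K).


From Q = U*A*LMTD, U = Q / (A * LMTD)
U = 2110 / (133 * 17.6) = 2110 / 2340.8 = 0.9014

0.9014 kW/(m^2*K)


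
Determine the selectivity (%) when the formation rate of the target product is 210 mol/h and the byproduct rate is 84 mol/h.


Selectivity = desired / (desired + undesired) * 100
Total products = 210 + 84 = 294 mol/h
S = 210 / 294 * 100
= 0.7143 * 100
= 71.43 %

71.43 %


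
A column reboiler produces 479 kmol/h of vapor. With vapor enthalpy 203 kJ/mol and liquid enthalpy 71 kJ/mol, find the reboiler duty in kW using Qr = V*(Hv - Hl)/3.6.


Qr = 479 * (203 - 71) / 3.6 = 479 * 132 / 3.6 = 17560

17560 kW


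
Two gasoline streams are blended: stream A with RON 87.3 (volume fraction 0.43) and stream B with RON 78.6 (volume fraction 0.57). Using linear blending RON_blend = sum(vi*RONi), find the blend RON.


Linear blending: RON_blend = sum(vi * RONi)
Contribution 1: 0.43 * 87.3 = 37.539
Contribution 2: 0.57 * 78.6 = 44.802
RON_blend = 37.539 + 44.802 = 82.341

82.341


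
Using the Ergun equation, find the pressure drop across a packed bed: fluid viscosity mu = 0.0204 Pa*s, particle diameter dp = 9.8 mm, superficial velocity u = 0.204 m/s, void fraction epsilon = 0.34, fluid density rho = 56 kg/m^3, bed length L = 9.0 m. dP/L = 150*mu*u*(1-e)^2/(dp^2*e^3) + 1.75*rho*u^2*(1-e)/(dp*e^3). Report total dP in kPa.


dp = 9.8 mm = 0.0098 m
Viscous term = 150*0.0204*0.204*(1-0.34)^2 / (0.0098^2*0.34^3) = 72036.2
Inertial term = 1.75*56*0.204^2*(1-0.34) / (0.0098*0.34^3) = 6988.24
dP/L = 72036.2 + 6988.24 = 79024.4 Pa/m
dP = 79024.4 * 9.0 / 1000 = 711.2 kPa

711.2 kPa


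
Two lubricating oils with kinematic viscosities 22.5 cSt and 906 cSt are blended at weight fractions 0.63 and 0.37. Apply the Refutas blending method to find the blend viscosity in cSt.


Refutas method: VBN_i = 14.534*ln(ln(visc_i + 0.8)) + 10.975, blended linearly by mass fraction; since VBN is linear in VBI_i = ln(ln(visc_i + 0.8)) and the fractions sum to 1, blend VBI directly: visc = exp(exp(VBI_blend)) - 0.8
VBI_1 = ln(ln(22.5 + 0.8)) = 1.14691
VBI_2 = ln(ln(906 + 0.8)) = 1.91838
VBI_blend = 0.63 * 1.14691 + 0.37 * 1.91838 = 1.43235
visc_blend = exp(exp(1.43235)) - 0.8 = 65.13

65.13 cSt
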